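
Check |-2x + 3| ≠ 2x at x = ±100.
x = 100: LHS = |-2·100 + 3| = |-197| = 197, RHS = 2·100 = 200; 197 ≠ 200 — holds
x = -100: LHS = |-2·(-100) + 3| = |203| = 203, RHS = 2·(-100) = -200; 203 ≠ -200 — holds

Answer: Yes, holds for both x = 100 and x = -100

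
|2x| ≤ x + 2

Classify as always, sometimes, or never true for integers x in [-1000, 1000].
Holds at x = 0: LHS = |2·0| = |0| = 0, RHS = 0 + 2 = 2; 0 ≤ 2 — holds
Fails at x = -1: LHS = |2·(-1)| = |-2| = 2, RHS = (-1) + 2 = 1; 2 ≤ 1 — FAILS
It is satisfied by some integers in the range but not all.

Answer: Sometimes true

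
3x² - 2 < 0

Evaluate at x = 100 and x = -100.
x = 100: LHS = 3·100² - 2 = 29998; 29998 < 0 — FAILS
x = -100: LHS = 3·(-100)² - 2 = 29998; 29998 < 0 — FAILS

Answer: No, fails for both x = 100 and x = -100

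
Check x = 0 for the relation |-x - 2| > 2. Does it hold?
x = 0: LHS = |-0 - 2| = |-2| = 2; 2 > 2 — FAILS

The relation fails at x = 0, so x = 0 is a counterexample.

Answer: No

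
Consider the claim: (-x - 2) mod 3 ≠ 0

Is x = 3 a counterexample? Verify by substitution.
Substitute x = 3 into the relation:
x = 3: LHS = (-3 - 2) mod 3 = (-5) mod 3 = 1; 1 ≠ 0 — holds

The claim holds here, so x = 3 is not a counterexample. (A counterexample exists elsewhere, e.g. x = 1.)

Answer: No, x = 3 is not a counterexample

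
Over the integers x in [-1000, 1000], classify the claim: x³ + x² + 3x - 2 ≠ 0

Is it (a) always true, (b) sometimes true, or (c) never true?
Track d = LHS − RHS over the integers in [-1000, 1000]. Equality would need d = 0, but d changes sign only between consecutive integers, jumping over 0:
x = 0: LHS = 0³ + 0² + 3·0 - 2 = -2; -2 ≠ 0 — holds  (d = -2)
x = 1: LHS = 1³ + 1² + 3·1 - 2 = 3; 3 ≠ 0 — holds  (d = 3)
Away from these crossings d keeps a constant sign, and checking every integer in [-1000, 1000] confirms d ≠ 0 throughout. Hence the two sides are never equal, so the relation holds for every integer in [-1000, 1000].

No counterexample exists.

Answer: Always true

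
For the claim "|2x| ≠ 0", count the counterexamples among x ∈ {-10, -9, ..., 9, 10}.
Counterexamples in [-10, 10]: {0}.

Counting them gives 1 values.

Answer: 1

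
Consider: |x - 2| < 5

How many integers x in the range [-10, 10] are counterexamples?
Counterexamples in [-10, 10]: {-10, -9, -8, -7, -6, -5, -4, -3, 7, 8, 9, 10}.

Counting them gives 12 values.

Answer: 12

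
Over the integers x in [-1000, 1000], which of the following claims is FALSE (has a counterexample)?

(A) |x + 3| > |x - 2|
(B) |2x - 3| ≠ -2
(A) x = -1: LHS = |(-1) + 3| = |2| = 2, RHS = |(-1) - 2| = |-3| = 3; 2 > 3 — FAILS

(B) An absolute value is never negative, so the left side is ≥ 0 for every x, while the right side is -2. Tightest case in [-1000, 1000] is x = 1:
x = 1: LHS = |2·1 - 3| = |-1| = 1; 1 ≠ -2 — holds
Hence LHS − RHS is never 0, i.e. the two sides are never equal, so the relation holds for every integer in [-1000, 1000].

Only (A) has a counterexample.

Answer: A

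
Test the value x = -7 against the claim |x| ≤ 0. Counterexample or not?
Substitute x = -7 into the relation:
x = -7: LHS = |-7| = 7; 7 ≤ 0 — FAILS

Since the claim fails at x = -7, this value is a counterexample.

Answer: Yes, x = -7 is a counterexample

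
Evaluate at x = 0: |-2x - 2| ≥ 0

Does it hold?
x = 0: LHS = |-2·0 - 2| = |-2| = 2; 2 ≥ 0 — holds

The relation is satisfied at x = 0.

Answer: Yes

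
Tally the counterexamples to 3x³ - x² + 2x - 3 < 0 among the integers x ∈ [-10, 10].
Counterexamples in [-10, 10]: {1, 2, 3, 4, 5, 6, 7, 8, 9, 10}.

Counting them gives 10 values.

Answer: 10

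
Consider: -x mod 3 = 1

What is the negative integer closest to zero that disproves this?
Testing negative integers from -1 downward:
x = -1: LHS = (-(-1)) mod 3 = 1 mod 3 = 1; 1 = 1 — holds
x = -2: LHS = (-(-2)) mod 3 = 2 mod 3 = 2; 2 = 1 — FAILS  ← closest negative counterexample to 0

Answer: x = -2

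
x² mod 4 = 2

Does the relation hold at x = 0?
x = 0: LHS = (0²) mod 4 = 0 mod 4 = 0; 0 = 2 — FAILS

The relation fails at x = 0, so x = 0 is a counterexample.

Answer: No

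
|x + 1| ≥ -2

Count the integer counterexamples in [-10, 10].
An absolute value is never negative, so the left side is ≥ 0 for every x, while the right side is -2. Tightest case in [-10, 10] is x = -1:
x = -1: LHS = |(-1) + 1| = |0| = 0; 0 ≥ -2 — holds
Hence LHS − RHS is never negative, i.e. LHS ≥ RHS throughout, so the relation holds for every integer in [-10, 10].

No counterexample appears in that range.

Answer: 0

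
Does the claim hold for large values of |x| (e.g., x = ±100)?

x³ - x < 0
x = 100: LHS = 100³ - 100 = 999900; 999900 < 0 — FAILS
x = -100: LHS = (-100)³ - (-100) = -999900; -999900 < 0 — holds

Answer: Partially: fails for x = 100, holds for x = -100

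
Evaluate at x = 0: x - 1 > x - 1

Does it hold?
x = 0: LHS = 0 - 1 = -1, RHS = 0 - 1 = -1; -1 > -1 — FAILS

The relation fails at x = 0, so x = 0 is a counterexample.

Answer: No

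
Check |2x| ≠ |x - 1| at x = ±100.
x = 100: LHS = |2·100| = |200| = 200, RHS = |100 - 1| = |99| = 99; 200 ≠ 99 — holds
x = -100: LHS = |2·(-100)| = |-200| = 200, RHS = |(-100) - 1| = |-101| = 101; 200 ≠ 101 — holds

Answer: Yes, holds for both x = 100 and x = -100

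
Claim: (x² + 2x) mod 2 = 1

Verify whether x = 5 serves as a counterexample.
Substitute x = 5 into the relation:
x = 5: LHS = (5² + 2·5) mod 2 = 35 mod 2 = 1; 1 = 1 — holds

The claim holds here, so x = 5 is not a counterexample. (A counterexample exists elsewhere, e.g. x = 0.)

Answer: No, x = 5 is not a counterexample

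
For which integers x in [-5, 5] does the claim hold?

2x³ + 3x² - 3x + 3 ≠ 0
Track d = LHS − RHS over the integers in [-5, 5]. Equality would need d = 0, but d changes sign only between consecutive integers, jumping over 0:
x = -3: LHS = 2·(-3)³ + 3·(-3)² - 3·(-3) + 3 = -15; -15 ≠ 0 — holds  (d = -15)
x = -2: LHS = 2·(-2)³ + 3·(-2)² - 3·(-2) + 3 = 5; 5 ≠ 0 — holds  (d = 5)
Away from these crossings d keeps a constant sign, and checking every integer in [-5, 5] confirms d ≠ 0 throughout. Hence the two sides are never equal, so the relation holds for every integer in [-5, 5].

Answer: All integers in [-5, 5]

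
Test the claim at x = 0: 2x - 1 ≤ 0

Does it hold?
x = 0: LHS = 2·0 - 1 = -1; -1 ≤ 0 — holds

The relation is satisfied at x = 0.

Answer: Yes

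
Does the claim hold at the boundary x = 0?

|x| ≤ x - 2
x = 0: LHS = |0| = 0, RHS = 0 - 2 = -2; 0 ≤ -2 — FAILS

The relation fails at x = 0, so x = 0 is a counterexample.

Answer: No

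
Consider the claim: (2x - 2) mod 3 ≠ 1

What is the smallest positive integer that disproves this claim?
Testing positive integers:
x = 1: LHS = (2·1 - 2) mod 3 = 0 mod 3 = 0; 0 ≠ 1 — holds
x = 2: LHS = (2·2 - 2) mod 3 = 2 mod 3 = 2; 2 ≠ 1 — holds
x = 3: LHS = (2·3 - 2) mod 3 = 4 mod 3 = 1; 1 ≠ 1 — FAILS  ← smallest positive counterexample

Answer: x = 3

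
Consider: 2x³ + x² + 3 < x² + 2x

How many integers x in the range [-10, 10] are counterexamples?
Counterexamples in [-10, 10]: {-1, 0, 1, 2, 3, 4, 5, 6, 7, 8, 9, 10}.

Counting them gives 12 values.

Answer: 12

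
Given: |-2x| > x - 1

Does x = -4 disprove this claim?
Substitute x = -4 into the relation:
x = -4: LHS = |-2·(-4)| = |8| = 8, RHS = (-4) - 1 = -5; 8 > -5 — holds

The relation holds at x = -4, so it is not a counterexample.

Answer: No, x = -4 is not a counterexample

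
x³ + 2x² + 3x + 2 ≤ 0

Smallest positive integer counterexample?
Testing positive integers:
x = 1: LHS = 1³ + 2·1² + 3·1 + 2 = 8; 8 ≤ 0 — FAILS  ← smallest positive counterexample

Answer: x = 1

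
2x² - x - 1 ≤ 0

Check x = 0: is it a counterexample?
Substitute x = 0 into the relation:
x = 0: LHS = 2·0² - 0 - 1 = -1; -1 ≤ 0 — holds

The claim holds here, so x = 0 is not a counterexample. (A counterexample exists elsewhere, e.g. x = -1.)

Answer: No, x = 0 is not a counterexample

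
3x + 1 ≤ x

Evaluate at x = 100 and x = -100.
x = 100: LHS = 3·100 + 1 = 301; 301 ≤ 100 — FAILS
x = -100: LHS = 3·(-100) + 1 = -299; -299 ≤ -100 — holds

Answer: Partially: fails for x = 100, holds for x = -100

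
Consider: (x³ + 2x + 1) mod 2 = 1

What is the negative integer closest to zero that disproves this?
Testing negative integers from -1 downward:
x = -1: LHS = ((-1)³ + 2·(-1) + 1) mod 2 = (-2) mod 2 = 0; 0 = 1 — FAILS  ← closest negative counterexample to 0

Answer: x = -1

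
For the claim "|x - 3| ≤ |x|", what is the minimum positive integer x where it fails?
Testing positive integers:
x = 1: LHS = |1 - 3| = |-2| = 2, RHS = |1| = 1; 2 ≤ 1 — FAILS  ← smallest positive counterexample

Answer: x = 1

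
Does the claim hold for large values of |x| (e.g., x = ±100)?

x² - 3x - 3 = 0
x = 100: LHS = 100² - 3·100 - 3 = 9697; 9697 = 0 — FAILS
x = -100: LHS = (-100)² - 3·(-100) - 3 = 10297; 10297 = 0 — FAILS

Answer: No, fails for both x = 100 and x = -100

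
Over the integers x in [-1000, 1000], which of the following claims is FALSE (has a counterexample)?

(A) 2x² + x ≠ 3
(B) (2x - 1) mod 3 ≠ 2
(A) x = 1: LHS = 2·1² + 1 = 3; 3 ≠ 3 — FAILS
(B) x = 0: LHS = (2·0 - 1) mod 3 = (-1) mod 3 = 2; 2 ≠ 2 — FAILS

Answer: Both A and B are false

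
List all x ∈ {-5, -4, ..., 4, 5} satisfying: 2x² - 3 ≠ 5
Holds for: {-5, -4, -3, -1, 0, 1, 3, 4, 5}
Fails for: {-2, 2}

Answer: {-5, -4, -3, -1, 0, 1, 3, 4, 5}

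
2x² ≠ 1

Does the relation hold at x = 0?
x = 0: LHS = 2·0² = 0; 0 ≠ 1 — holds

The relation is satisfied at x = 0.

Answer: Yes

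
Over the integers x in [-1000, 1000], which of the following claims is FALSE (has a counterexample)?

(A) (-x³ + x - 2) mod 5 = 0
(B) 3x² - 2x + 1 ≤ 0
(A) x = 0: LHS = (-0³ + 0 - 2) mod 5 = (-2) mod 5 = 3; 3 = 0 — FAILS
(B) x = 0: LHS = 3·0² - 2·0 + 1 = 1; 1 ≤ 0 — FAILS

Answer: Both A and B are false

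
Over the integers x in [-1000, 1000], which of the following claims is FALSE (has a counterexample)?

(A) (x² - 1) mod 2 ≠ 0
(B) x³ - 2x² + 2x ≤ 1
(A) x = 1: LHS = (1² - 1) mod 2 = 0 mod 2 = 0; 0 ≠ 0 — FAILS
(B) x = 2: LHS = 2³ - 2·2² + 2·2 = 4; 4 ≤ 1 — FAILS

Answer: Both A and B are false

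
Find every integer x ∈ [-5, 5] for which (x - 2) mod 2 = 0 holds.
Holds for: {-4, -2, 0, 2, 4}
Fails for: {-5, -3, -1, 1, 3, 5}

Answer: {-4, -2, 0, 2, 4}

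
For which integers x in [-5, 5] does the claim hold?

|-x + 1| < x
Holds for: {1, 2, 3, 4, 5}
Fails for: {-5, -4, -3, -2, -1, 0}

Answer: {1, 2, 3, 4, 5}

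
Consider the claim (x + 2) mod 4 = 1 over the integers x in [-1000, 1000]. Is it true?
The claim fails at x = 0:
x = 0: LHS = (0 + 2) mod 4 = 2 mod 4 = 2; 2 = 1 — FAILS

Because a single integer refutes it, the statement is false.

Answer: False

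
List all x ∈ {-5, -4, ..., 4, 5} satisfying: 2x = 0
Holds for: {0}
Fails for: {-5, -4, -3, -2, -1, 1, 2, 3, 4, 5}

Answer: {0}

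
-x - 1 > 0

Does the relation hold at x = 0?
x = 0: LHS = -0 - 1 = -1; -1 > 0 — FAILS

The relation fails at x = 0, so x = 0 is a counterexample.

Answer: No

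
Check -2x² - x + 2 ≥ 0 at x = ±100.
x = 100: LHS = -2·100² - 100 + 2 = -20098; -20098 ≥ 0 — FAILS
x = -100: LHS = -2·(-100)² - (-100) + 2 = -19898; -19898 ≥ 0 — FAILS

Answer: No, fails for both x = 100 and x = -100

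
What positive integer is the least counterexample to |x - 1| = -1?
Testing positive integers:
x = 1: LHS = |1 - 1| = |0| = 0; 0 = -1 — FAILS  ← smallest positive counterexample

Answer: x = 1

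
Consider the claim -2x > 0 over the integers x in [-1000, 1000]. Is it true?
The claim fails at x = 0:
x = 0: LHS = -2·0 = 0; 0 > 0 — FAILS

Because a single integer refutes it, the statement is false.

Answer: False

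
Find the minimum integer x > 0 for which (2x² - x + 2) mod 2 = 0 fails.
Testing positive integers:
x = 1: LHS = (2·1² - 1 + 2) mod 2 = 3 mod 2 = 1; 1 = 0 — FAILS  ← smallest positive counterexample

Answer: x = 1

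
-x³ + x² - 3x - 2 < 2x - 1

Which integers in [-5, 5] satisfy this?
Holds for: {0, 1, 2, 3, 4, 5}
Fails for: {-5, -4, -3, -2, -1}

Answer: {0, 1, 2, 3, 4, 5}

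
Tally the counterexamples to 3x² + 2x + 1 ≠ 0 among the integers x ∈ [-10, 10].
Over all integers in [-10, 10], LHS − RHS is always positive; it is smallest at x = 0, where it equals 1:
x = 0: LHS = 3·0² + 2·0 + 1 = 1; 1 ≠ 0 — holds
At the ends of the range:
x = -10: LHS = 3·(-10)² + 2·(-10) + 1 = 281; 281 ≠ 0 — holds
x = 10: LHS = 3·10² + 2·10 + 1 = 321; 321 ≠ 0 — holds
Hence LHS − RHS is never 0, i.e. the two sides are never equal, so the relation holds for every integer in [-10, 10].

No counterexample appears in that range.

Answer: 0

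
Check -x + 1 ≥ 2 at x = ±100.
x = 100: LHS = -100 + 1 = -99; -99 ≥ 2 — FAILS
x = -100: LHS = -(-100) + 1 = 101; 101 ≥ 2 — holds

Answer: Partially: fails for x = 100, holds for x = -100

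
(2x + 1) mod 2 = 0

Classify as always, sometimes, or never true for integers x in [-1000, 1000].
For a polynomial with integer coefficients, its value mod 2 depends only on x mod 2, so it suffices to check one representative of each residue class, x = 0, 1:
x = 0: LHS = (2·0 + 1) mod 2 = 1 mod 2 = 1; 1 = 0 — FAILS
x = 1: LHS = (2·1 + 1) mod 2 = 3 mod 2 = 1; 1 = 0 — FAILS
The relation fails in every residue class, so the claimed relation (=) fails for every integer in [-1000, 1000].

No integer in the range satisfies it.

Answer: Never true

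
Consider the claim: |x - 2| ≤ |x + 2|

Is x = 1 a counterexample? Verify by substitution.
Substitute x = 1 into the relation:
x = 1: LHS = |1 - 2| = |-1| = 1, RHS = |1 + 2| = |3| = 3; 1 ≤ 3 — holds

The claim holds here, so x = 1 is not a counterexample. (A counterexample exists elsewhere, e.g. x = -1.)

Answer: No, x = 1 is not a counterexample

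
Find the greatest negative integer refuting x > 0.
Testing negative integers from -1 downward:
x = -1: -1 > 0 — FAILS  ← closest negative counterexample to 0

Answer: x = -1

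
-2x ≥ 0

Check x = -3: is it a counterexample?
Substitute x = -3 into the relation:
x = -3: LHS = -2·(-3) = 6; 6 ≥ 0 — holds

The claim holds here, so x = -3 is not a counterexample. (A counterexample exists elsewhere, e.g. x = 1.)

Answer: No, x = -3 is not a counterexample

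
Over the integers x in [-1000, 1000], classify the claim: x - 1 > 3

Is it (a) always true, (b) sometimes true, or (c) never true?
Holds at x = 5: LHS = 5 - 1 = 4; 4 > 3 — holds
Fails at x = 0: LHS = 0 - 1 = -1; -1 > 3 — FAILS
It is satisfied by some integers in the range but not all.

Answer: Sometimes true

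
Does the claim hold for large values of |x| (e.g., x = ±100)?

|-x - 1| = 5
x = 100: LHS = |-100 - 1| = |-101| = 101; 101 = 5 — FAILS
x = -100: LHS = |-(-100) - 1| = |99| = 99; 99 = 5 — FAILS

Answer: No, fails for both x = 100 and x = -100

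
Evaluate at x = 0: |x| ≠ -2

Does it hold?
x = 0: LHS = |0| = 0; 0 ≠ -2 — holds

The relation is satisfied at x = 0.

Answer: Yes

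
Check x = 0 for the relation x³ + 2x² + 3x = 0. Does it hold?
x = 0: LHS = 0³ + 2·0² + 3·0 = 0; 0 = 0 — holds

The relation is satisfied at x = 0.

Answer: Yes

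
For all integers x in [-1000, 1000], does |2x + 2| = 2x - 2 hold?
The claim fails at x = 0:
x = 0: LHS = |2·0 + 2| = |2| = 2, RHS = 2·0 - 2 = -2; 2 = -2 — FAILS

Because a single integer refutes it, the statement is false.

Answer: False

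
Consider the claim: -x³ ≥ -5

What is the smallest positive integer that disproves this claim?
Testing positive integers:
x = 1: LHS = -1³ = -1; -1 ≥ -5 — holds
x = 2: LHS = -2³ = -8; -8 ≥ -5 — FAILS  ← smallest positive counterexample

Answer: x = 2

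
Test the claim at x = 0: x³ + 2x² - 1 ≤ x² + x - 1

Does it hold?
x = 0: LHS = 0³ + 2·0² - 1 = -1, RHS = 0² + 0 - 1 = -1; -1 ≤ -1 — holds

The relation is satisfied at x = 0.

Answer: Yes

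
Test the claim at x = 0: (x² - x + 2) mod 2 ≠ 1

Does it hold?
x = 0: LHS = (0² - 0 + 2) mod 2 = 2 mod 2 = 0; 0 ≠ 1 — holds

The relation is satisfied at x = 0.

Answer: Yes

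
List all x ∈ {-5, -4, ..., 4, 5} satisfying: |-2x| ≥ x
Over all integers in [-5, 5], LHS − RHS is smallest at x = 0, where it equals 0:
x = 0: LHS = |-2·0| = |0| = 0; 0 ≥ 0 — holds
At the ends of the range:
x = -5: LHS = |-2·(-5)| = |10| = 10; 10 ≥ -5 — holds
x = 5: LHS = |-2·5| = |-10| = 10; 10 ≥ 5 — holds
Hence LHS − RHS is never negative, i.e. LHS ≥ RHS throughout, so the relation holds for every integer in [-5, 5].

Answer: All integers in [-5, 5]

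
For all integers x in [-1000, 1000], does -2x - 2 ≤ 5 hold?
The claim fails at x = -4:
x = -4: LHS = -2·(-4) - 2 = 6; 6 ≤ 5 — FAILS

Because a single integer refutes it, the statement is false.

Answer: False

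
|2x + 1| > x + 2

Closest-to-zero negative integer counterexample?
Testing negative integers from -1 downward:
x = -1: LHS = |2·(-1) + 1| = |-1| = 1, RHS = (-1) + 2 = 1; 1 > 1 — FAILS  ← closest negative counterexample to 0

Answer: x = -1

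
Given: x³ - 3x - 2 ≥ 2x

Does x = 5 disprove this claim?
Substitute x = 5 into the relation:
x = 5: LHS = 5³ - 3·5 - 2 = 108, RHS = 2·5 = 10; 108 ≥ 10 — holds

The claim holds here, so x = 5 is not a counterexample. (A counterexample exists elsewhere, e.g. x = 0.)

Answer: No, x = 5 is not a counterexample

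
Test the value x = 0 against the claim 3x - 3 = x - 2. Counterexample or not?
Substitute x = 0 into the relation:
x = 0: LHS = 3·0 - 3 = -3, RHS = 0 - 2 = -2; -3 = -2 — FAILS

Since the claim fails at x = 0, this value is a counterexample.

Answer: Yes, x = 0 is a counterexample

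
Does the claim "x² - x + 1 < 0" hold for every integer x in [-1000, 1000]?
The claim fails at x = 0:
x = 0: LHS = 0² - 0 + 1 = 1; 1 < 0 — FAILS

Because a single integer refutes it, the statement is false.

Answer: False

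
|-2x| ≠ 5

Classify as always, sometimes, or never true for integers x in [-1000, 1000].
Track d = LHS − RHS over the integers in [-1000, 1000]. Equality would need d = 0, but d changes sign only between consecutive integers, jumping over 0:
x = -3: LHS = |-2·(-3)| = |6| = 6; 6 ≠ 5 — holds  (d = 1)
x = -2: LHS = |-2·(-2)| = |4| = 4; 4 ≠ 5 — holds  (d = -1)
x = 2: LHS = |-2·2| = |-4| = 4; 4 ≠ 5 — holds  (d = -1)
x = 3: LHS = |-2·3| = |-6| = 6; 6 ≠ 5 — holds  (d = 1)
Away from these crossings d keeps a constant sign, and checking every integer in [-1000, 1000] confirms d ≠ 0 throughout. Hence the two sides are never equal, so the relation holds for every integer in [-1000, 1000].

No counterexample exists.

Answer: Always true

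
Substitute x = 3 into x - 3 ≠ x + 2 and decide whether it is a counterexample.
Substitute x = 3 into the relation:
x = 3: LHS = 3 - 3 = 0, RHS = 3 + 2 = 5; 0 ≠ 5 — holds

The relation holds at x = 3, so it is not a counterexample.

Answer: No, x = 3 is not a counterexample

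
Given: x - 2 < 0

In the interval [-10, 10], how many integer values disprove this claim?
Counterexamples in [-10, 10]: {2, 3, 4, 5, 6, 7, 8, 9, 10}.

Counting them gives 9 values.

Answer: 9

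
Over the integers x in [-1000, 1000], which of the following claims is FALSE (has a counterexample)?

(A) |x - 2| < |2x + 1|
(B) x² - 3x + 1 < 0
(A) x = 0: LHS = |0 - 2| = |-2| = 2, RHS = |2·0 + 1| = |1| = 1; 2 < 1 — FAILS
(B) x = 0: LHS = 0² - 3·0 + 1 = 1; 1 < 0 — FAILS

Answer: Both A and B are false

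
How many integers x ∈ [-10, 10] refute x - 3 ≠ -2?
Counterexamples in [-10, 10]: {1}.

Counting them gives 1 values.

Answer: 1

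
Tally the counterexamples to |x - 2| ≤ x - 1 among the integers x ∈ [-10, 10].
Counterexamples in [-10, 10]: {-10, -9, -8, -7, -6, -5, -4, -3, -2, -1, 0, 1}.

Counting them gives 12 values.

Answer: 12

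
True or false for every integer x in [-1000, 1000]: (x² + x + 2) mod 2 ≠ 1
For a polynomial with integer coefficients, its value mod 2 depends only on x mod 2, so it suffices to check one representative of each residue class, x = 0, 1:
x = 0: LHS = (0² + 0 + 2) mod 2 = 2 mod 2 = 0; 0 ≠ 1 — holds
x = 1: LHS = (1² + 1 + 2) mod 2 = 4 mod 2 = 0; 0 ≠ 1 — holds
The relation holds in every residue class, so the relation holds for every integer in [-1000, 1000].

No counterexample exists.

Answer: True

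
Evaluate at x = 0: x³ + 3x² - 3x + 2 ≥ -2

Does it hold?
x = 0: LHS = 0³ + 3·0² - 3·0 + 2 = 2; 2 ≥ -2 — holds

The relation is satisfied at x = 0.

Answer: Yes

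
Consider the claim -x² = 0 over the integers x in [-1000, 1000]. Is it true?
The claim fails at x = 1:
x = 1: LHS = -1² = -1; -1 = 0 — FAILS

Because a single integer refutes it, the statement is false.

Answer: False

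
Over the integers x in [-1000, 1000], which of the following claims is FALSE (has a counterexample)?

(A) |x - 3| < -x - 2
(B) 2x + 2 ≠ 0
(A) x = 0: LHS = |0 - 3| = |-3| = 3, RHS = -0 - 2 = -2; 3 < -2 — FAILS
(B) x = -1: LHS = 2·(-1) + 2 = 0; 0 ≠ 0 — FAILS

Answer: Both A and B are false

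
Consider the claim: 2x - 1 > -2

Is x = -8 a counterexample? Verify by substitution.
Substitute x = -8 into the relation:
x = -8: LHS = 2·(-8) - 1 = -17; -17 > -2 — FAILS

Since the claim fails at x = -8, this value is a counterexample.

Answer: Yes, x = -8 is a counterexample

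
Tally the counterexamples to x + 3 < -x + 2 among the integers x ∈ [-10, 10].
Counterexamples in [-10, 10]: {0, 1, 2, 3, 4, 5, 6, 7, 8, 9, 10}.

Counting them gives 11 values.

Answer: 11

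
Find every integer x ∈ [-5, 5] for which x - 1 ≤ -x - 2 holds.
Holds for: {-5, -4, -3, -2, -1}
Fails for: {0, 1, 2, 3, 4, 5}

Answer: {-5, -4, -3, -2, -1}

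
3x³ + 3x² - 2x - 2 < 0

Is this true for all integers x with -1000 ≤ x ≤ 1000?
The claim fails at x = 1:
x = 1: LHS = 3·1³ + 3·1² - 2·1 - 2 = 2; 2 < 0 — FAILS

Because a single integer refutes it, the statement is false.

Answer: False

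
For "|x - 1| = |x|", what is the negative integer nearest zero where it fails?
Testing negative integers from -1 downward:
x = -1: LHS = |(-1) - 1| = |-2| = 2, RHS = |-1| = 1; 2 = 1 — FAILS  ← closest negative counterexample to 0

Answer: x = -1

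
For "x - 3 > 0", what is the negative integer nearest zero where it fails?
Testing negative integers from -1 downward:
x = -1: LHS = (-1) - 3 = -4; -4 > 0 — FAILS  ← closest negative counterexample to 0

Answer: x = -1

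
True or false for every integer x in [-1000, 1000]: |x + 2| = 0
The claim fails at x = 0:
x = 0: LHS = |0 + 2| = |2| = 2; 2 = 0 — FAILS

Because a single integer refutes it, the statement is false.

Answer: False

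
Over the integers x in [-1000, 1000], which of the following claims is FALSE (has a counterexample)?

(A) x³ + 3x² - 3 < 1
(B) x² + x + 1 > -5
(A) x = 1: LHS = 1³ + 3·1² - 3 = 1; 1 < 1 — FAILS

(B) Over all integers in [-1000, 1000], LHS − RHS is smallest at x = 0, where it equals 6:
x = 0: LHS = 0² + 0 + 1 = 1; 1 > -5 — holds
At the ends of the range:
x = -1000: LHS = (-1000)² + (-1000) + 1 = 999001; 999001 > -5 — holds
x = 1000: LHS = 1000² + 1000 + 1 = 1001001; 1001001 > -5 — holds
Hence LHS − RHS is never zero or negative, i.e. LHS > RHS throughout, so the relation holds for every integer in [-1000, 1000].

Only (A) has a counterexample.

Answer: A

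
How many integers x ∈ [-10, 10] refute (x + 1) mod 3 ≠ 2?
Counterexamples in [-10, 10]: {-8, -5, -2, 1, 4, 7, 10}.

Counting them gives 7 values.

Answer: 7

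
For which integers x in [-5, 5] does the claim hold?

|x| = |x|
LHS − RHS = 0 at every integer in [-5, 5]; the two sides always agree. For instance:
x = -5: LHS = |-5| = 5, RHS = |-5| = 5; 5 = 5 — holds
x = 0: LHS = |0| = 0, RHS = |0| = 0; 0 = 0 — holds
x = 5: LHS = |5| = 5, RHS = |5| = 5; 5 = 5 — holds
The sides are never unequal, so the relation holds for every integer in [-5, 5].

Answer: All integers in [-5, 5]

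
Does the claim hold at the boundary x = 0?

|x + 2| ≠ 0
x = 0: LHS = |0 + 2| = |2| = 2; 2 ≠ 0 — holds

The relation is satisfied at x = 0.

Answer: Yes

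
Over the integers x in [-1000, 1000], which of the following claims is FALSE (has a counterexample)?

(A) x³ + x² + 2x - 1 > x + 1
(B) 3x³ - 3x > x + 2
(A) x = 0: LHS = 0³ + 0² + 2·0 - 1 = -1, RHS = 0 + 1 = 1; -1 > 1 — FAILS
(B) x = 0: LHS = 3·0³ - 3·0 = 0, RHS = 0 + 2 = 2; 0 > 2 — FAILS

Answer: Both A and B are false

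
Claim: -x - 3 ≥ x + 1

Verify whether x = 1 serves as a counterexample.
Substitute x = 1 into the relation:
x = 1: LHS = -1 - 3 = -4, RHS = 1 + 1 = 2; -4 ≥ 2 — FAILS

Since the claim fails at x = 1, this value is a counterexample.

Answer: Yes, x = 1 is a counterexample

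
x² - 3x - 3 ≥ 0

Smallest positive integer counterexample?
Testing positive integers:
x = 1: LHS = 1² - 3·1 - 3 = -5; -5 ≥ 0 — FAILS  ← smallest positive counterexample

Answer: x = 1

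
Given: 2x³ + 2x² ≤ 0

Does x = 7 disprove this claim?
Substitute x = 7 into the relation:
x = 7: LHS = 2·7³ + 2·7² = 784; 784 ≤ 0 — FAILS

Since the claim fails at x = 7, this value is a counterexample.

Answer: Yes, x = 7 is a counterexample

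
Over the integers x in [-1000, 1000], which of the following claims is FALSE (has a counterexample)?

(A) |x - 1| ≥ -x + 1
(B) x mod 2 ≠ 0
(A) Over all integers in [-1000, 1000], LHS − RHS is smallest at x = 0, where it equals 0:
x = 0: LHS = |0 - 1| = |-1| = 1, RHS = -0 + 1 = 1; 1 ≥ 1 — holds
At the ends of the range:
x = -1000: LHS = |(-1000) - 1| = |-1001| = 1001, RHS = -(-1000) + 1 = 1001; 1001 ≥ 1001 — holds
x = 1000: LHS = |1000 - 1| = |999| = 999, RHS = -1000 + 1 = -999; 999 ≥ -999 — holds
Hence LHS − RHS is never negative, i.e. LHS ≥ RHS throughout, so the relation holds for every integer in [-1000, 1000].

(B) x = 0: LHS = 0 mod 2 = 0; 0 ≠ 0 — FAILS

Only (B) has a counterexample.

Answer: B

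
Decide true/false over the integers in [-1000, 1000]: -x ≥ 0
The claim fails at x = 1:
x = 1: -1 ≥ 0 — FAILS

Because a single integer refutes it, the statement is false.

Answer: False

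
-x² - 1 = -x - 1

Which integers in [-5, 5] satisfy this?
Holds for: {0, 1}
Fails for: {-5, -4, -3, -2, -1, 2, 3, 4, 5}

Answer: {0, 1}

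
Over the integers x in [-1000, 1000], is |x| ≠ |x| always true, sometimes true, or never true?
LHS − RHS = 0 at every integer in [-1000, 1000]; the two sides always agree. For instance:
x = -1000: LHS = |-1000| = 1000, RHS = |-1000| = 1000; 1000 ≠ 1000 — FAILS
x = 0: LHS = |0| = 0, RHS = |0| = 0; 0 ≠ 0 — FAILS
x = 1000: LHS = |1000| = 1000, RHS = |1000| = 1000; 1000 ≠ 1000 — FAILS
The sides are never unequal, so the claimed relation (≠) fails for every integer in [-1000, 1000].

No integer in the range satisfies it.

Answer: Never true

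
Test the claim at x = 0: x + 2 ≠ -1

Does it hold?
x = 0: LHS = 0 + 2 = 2; 2 ≠ -1 — holds

The relation is satisfied at x = 0.

Answer: Yes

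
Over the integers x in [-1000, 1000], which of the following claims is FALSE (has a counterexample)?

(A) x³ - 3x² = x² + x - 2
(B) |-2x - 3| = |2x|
(A) x = 0: LHS = 0³ - 3·0² = 0, RHS = 0² + 0 - 2 = -2; 0 = -2 — FAILS
(B) x = 0: LHS = |-2·0 - 3| = |-3| = 3, RHS = |2·0| = |0| = 0; 3 = 0 — FAILS

Answer: Both A and B are false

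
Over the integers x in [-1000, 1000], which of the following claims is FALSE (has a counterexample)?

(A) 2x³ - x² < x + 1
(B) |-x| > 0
(A) x = 2: LHS = 2·2³ - 2² = 12, RHS = 2 + 1 = 3; 12 < 3 — FAILS
(B) x = 0: LHS = |-0| = |0| = 0; 0 > 0 — FAILS

Answer: Both A and B are false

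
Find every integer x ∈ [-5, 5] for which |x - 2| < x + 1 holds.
Holds for: {1, 2, 3, 4, 5}
Fails for: {-5, -4, -3, -2, -1, 0}

Answer: {1, 2, 3, 4, 5}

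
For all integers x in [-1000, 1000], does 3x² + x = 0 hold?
The claim fails at x = 1:
x = 1: LHS = 3·1² + 1 = 4; 4 = 0 — FAILS

Because a single integer refutes it, the statement is false.

Answer: False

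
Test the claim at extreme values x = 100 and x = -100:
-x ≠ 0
x = 100: -100 ≠ 0 — holds
x = -100: LHS = -(-100) = 100; 100 ≠ 0 — holds

Answer: Yes, holds for both x = 100 and x = -100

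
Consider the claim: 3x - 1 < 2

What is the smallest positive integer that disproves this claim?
Testing positive integers:
x = 1: LHS = 3·1 - 1 = 2; 2 < 2 — FAILS  ← smallest positive counterexample

Answer: x = 1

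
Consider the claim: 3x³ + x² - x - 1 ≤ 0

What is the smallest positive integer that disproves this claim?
Testing positive integers:
x = 1: LHS = 3·1³ + 1² - 1 - 1 = 2; 2 ≤ 0 — FAILS  ← smallest positive counterexample

Answer: x = 1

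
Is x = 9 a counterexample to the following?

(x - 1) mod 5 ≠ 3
Substitute x = 9 into the relation:
x = 9: LHS = (9 - 1) mod 5 = 8 mod 5 = 3; 3 ≠ 3 — FAILS

Since the claim fails at x = 9, this value is a counterexample.

Answer: Yes, x = 9 is a counterexample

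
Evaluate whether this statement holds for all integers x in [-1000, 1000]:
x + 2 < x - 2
The claim fails at x = 0:
x = 0: LHS = 0 + 2 = 2, RHS = 0 - 2 = -2; 2 < -2 — FAILS

Because a single integer refutes it, the statement is false.

Answer: False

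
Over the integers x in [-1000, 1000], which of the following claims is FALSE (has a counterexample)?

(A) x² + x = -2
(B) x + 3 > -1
(A) x = 0: LHS = 0² + 0 = 0; 0 = -2 — FAILS
(B) x = -4: LHS = (-4) + 3 = -1; -1 > -1 — FAILS

Answer: Both A and B are false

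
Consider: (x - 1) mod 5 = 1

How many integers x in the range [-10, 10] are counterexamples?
Counterexamples in [-10, 10]: {-10, -9, -7, -6, -5, -4, -2, -1, 0, 1, 3, 4, 5, 6, 8, 9, 10}.

Counting them gives 17 values.

Answer: 17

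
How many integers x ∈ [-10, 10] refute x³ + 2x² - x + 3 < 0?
Counterexamples in [-10, 10]: {-2, -1, 0, 1, 2, 3, 4, 5, 6, 7, 8, 9, 10}.

Counting them gives 13 values.

Answer: 13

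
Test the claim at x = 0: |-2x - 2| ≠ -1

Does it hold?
x = 0: LHS = |-2·0 - 2| = |-2| = 2; 2 ≠ -1 — holds

The relation is satisfied at x = 0.

Answer: Yes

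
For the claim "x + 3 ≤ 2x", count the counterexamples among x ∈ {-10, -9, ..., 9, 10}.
Counterexamples in [-10, 10]: {-10, -9, -8, -7, -6, -5, -4, -3, -2, -1, 0, 1, 2}.

Counting them gives 13 values.

Answer: 13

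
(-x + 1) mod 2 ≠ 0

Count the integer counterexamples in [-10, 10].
Counterexamples in [-10, 10]: {-9, -7, -5, -3, -1, 1, 3, 5, 7, 9}.

Counting them gives 10 values.

Answer: 10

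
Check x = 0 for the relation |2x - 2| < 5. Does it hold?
x = 0: LHS = |2·0 - 2| = |-2| = 2; 2 < 5 — holds

The relation is satisfied at x = 0.

Answer: Yes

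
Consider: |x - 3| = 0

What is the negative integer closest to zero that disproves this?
Testing negative integers from -1 downward:
x = -1: LHS = |(-1) - 3| = |-4| = 4; 4 = 0 — FAILS  ← closest negative counterexample to 0

Answer: x = -1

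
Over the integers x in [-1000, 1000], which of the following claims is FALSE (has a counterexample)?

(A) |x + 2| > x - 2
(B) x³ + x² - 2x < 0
(A) Over all integers in [-1000, 1000], LHS − RHS is smallest at x = 0, where it equals 4:
x = 0: LHS = |0 + 2| = |2| = 2, RHS = 0 - 2 = -2; 2 > -2 — holds
At the ends of the range:
x = -1000: LHS = |(-1000) + 2| = |-998| = 998, RHS = (-1000) - 2 = -1002; 998 > -1002 — holds
x = 1000: LHS = |1000 + 2| = |1002| = 1002, RHS = 1000 - 2 = 998; 1002 > 998 — holds
Hence LHS − RHS is never zero or negative, i.e. LHS > RHS throughout, so the relation holds for every integer in [-1000, 1000].

(B) x = 0: LHS = 0³ + 0² - 2·0 = 0; 0 < 0 — FAILS

Only (B) has a counterexample.

Answer: B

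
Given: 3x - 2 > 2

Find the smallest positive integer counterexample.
Testing positive integers:
x = 1: LHS = 3·1 - 2 = 1; 1 > 2 — FAILS  ← smallest positive counterexample

Answer: x = 1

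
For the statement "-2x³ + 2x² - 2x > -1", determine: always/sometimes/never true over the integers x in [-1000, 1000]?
Holds at x = 0: LHS = -2·0³ + 2·0² - 2·0 = 0; 0 > -1 — holds
Fails at x = 1: LHS = -2·1³ + 2·1² - 2·1 = -2; -2 > -1 — FAILS
It is satisfied by some integers in the range but not all.

Answer: Sometimes true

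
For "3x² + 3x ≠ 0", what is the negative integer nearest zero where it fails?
Testing negative integers from -1 downward:
x = -1: LHS = 3·(-1)² + 3·(-1) = 0; 0 ≠ 0 — FAILS  ← closest negative counterexample to 0

Answer: x = -1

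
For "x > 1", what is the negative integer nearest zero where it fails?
Testing negative integers from -1 downward:
x = -1: -1 > 1 — FAILS  ← closest negative counterexample to 0

Answer: x = -1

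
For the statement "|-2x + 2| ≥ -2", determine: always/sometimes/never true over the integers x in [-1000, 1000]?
An absolute value is never negative, so the left side is ≥ 0 for every x, while the right side is -2. Tightest case in [-1000, 1000] is x = 1:
x = 1: LHS = |-2·1 + 2| = |0| = 0; 0 ≥ -2 — holds
Hence LHS − RHS is never negative, i.e. LHS ≥ RHS throughout, so the relation holds for every integer in [-1000, 1000].

No counterexample exists.

Answer: Always true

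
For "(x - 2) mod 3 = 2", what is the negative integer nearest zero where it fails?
Testing negative integers from -1 downward:
x = -1: LHS = ((-1) - 2) mod 3 = (-3) mod 3 = 0; 0 = 2 — FAILS  ← closest negative counterexample to 0

Answer: x = -1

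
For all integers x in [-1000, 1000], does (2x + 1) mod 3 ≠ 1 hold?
The claim fails at x = 0:
x = 0: LHS = (2·0 + 1) mod 3 = 1 mod 3 = 1; 1 ≠ 1 — FAILS

Because a single integer refutes it, the statement is false.

Answer: False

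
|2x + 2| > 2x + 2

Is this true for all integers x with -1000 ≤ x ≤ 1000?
The claim fails at x = 0:
x = 0: LHS = |2·0 + 2| = |2| = 2, RHS = 2·0 + 2 = 2; 2 > 2 — FAILS

Because a single integer refutes it, the statement is false.

Answer: False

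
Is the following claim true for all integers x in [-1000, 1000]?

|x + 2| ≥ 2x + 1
The claim fails at x = 2:
x = 2: LHS = |2 + 2| = |4| = 4, RHS = 2·2 + 1 = 5; 4 ≥ 5 — FAILS

Because a single integer refutes it, the statement is false.

Answer: False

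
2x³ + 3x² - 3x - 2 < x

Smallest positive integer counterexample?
Testing positive integers:
x = 1: LHS = 2·1³ + 3·1² - 3·1 - 2 = 0; 0 < 1 — holds
x = 2: LHS = 2·2³ + 3·2² - 3·2 - 2 = 20; 20 < 2 — FAILS  ← smallest positive counterexample

Answer: x = 2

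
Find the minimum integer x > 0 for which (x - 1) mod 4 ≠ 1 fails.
Testing positive integers:
x = 1: LHS = (1 - 1) mod 4 = 0 mod 4 = 0; 0 ≠ 1 — holds
x = 2: LHS = (2 - 1) mod 4 = 1 mod 4 = 1; 1 ≠ 1 — FAILS  ← smallest positive counterexample

Answer: x = 2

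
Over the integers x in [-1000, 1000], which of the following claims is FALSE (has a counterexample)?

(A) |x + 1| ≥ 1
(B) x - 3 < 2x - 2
(A) x = -1: LHS = |(-1) + 1| = |0| = 0; 0 ≥ 1 — FAILS
(B) x = -1: LHS = (-1) - 3 = -4, RHS = 2·(-1) - 2 = -4; -4 < -4 — FAILS

Answer: Both A and B are false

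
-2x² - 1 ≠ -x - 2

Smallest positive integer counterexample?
Testing positive integers:
x = 1: LHS = -2·1² - 1 = -3, RHS = -1 - 2 = -3; -3 ≠ -3 — FAILS  ← smallest positive counterexample

Answer: x = 1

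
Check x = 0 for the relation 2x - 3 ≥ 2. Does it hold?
x = 0: LHS = 2·0 - 3 = -3; -3 ≥ 2 — FAILS

The relation fails at x = 0, so x = 0 is a counterexample.

Answer: No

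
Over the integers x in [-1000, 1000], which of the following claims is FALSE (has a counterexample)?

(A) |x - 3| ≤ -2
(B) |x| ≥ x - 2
(A) x = 0: LHS = |0 - 3| = |-3| = 3; 3 ≤ -2 — FAILS

(B) Over all integers in [-1000, 1000], LHS − RHS is smallest at x = 0, where it equals 2:
x = 0: LHS = |0| = 0, RHS = 0 - 2 = -2; 0 ≥ -2 — holds
At the ends of the range:
x = -1000: LHS = |-1000| = 1000, RHS = (-1000) - 2 = -1002; 1000 ≥ -1002 — holds
x = 1000: LHS = |1000| = 1000, RHS = 1000 - 2 = 998; 1000 ≥ 998 — holds
Hence LHS − RHS is never negative, i.e. LHS ≥ RHS throughout, so the relation holds for every integer in [-1000, 1000].

Only (A) has a counterexample.

Answer: A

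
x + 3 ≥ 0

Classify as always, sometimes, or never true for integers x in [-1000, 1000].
Holds at x = 0: LHS = 0 + 3 = 3; 3 ≥ 0 — holds
Fails at x = -4: LHS = (-4) + 3 = -1; -1 ≥ 0 — FAILS
It is satisfied by some integers in the range but not all.

Answer: Sometimes true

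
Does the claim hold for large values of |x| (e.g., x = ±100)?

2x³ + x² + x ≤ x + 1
x = 100: LHS = 2·100³ + 100² + 100 = 2010100, RHS = 100 + 1 = 101; 2010100 ≤ 101 — FAILS
x = -100: LHS = 2·(-100)³ + (-100)² + (-100) = -1990100, RHS = (-100) + 1 = -99; -1990100 ≤ -99 — holds

Answer: Partially: fails for x = 100, holds for x = -100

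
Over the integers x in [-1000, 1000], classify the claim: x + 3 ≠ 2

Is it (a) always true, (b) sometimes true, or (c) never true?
Holds at x = 0: LHS = 0 + 3 = 3; 3 ≠ 2 — holds
Fails at x = -1: LHS = (-1) + 3 = 2; 2 ≠ 2 — FAILS
It is satisfied by some integers in the range but not all.

Answer: Sometimes true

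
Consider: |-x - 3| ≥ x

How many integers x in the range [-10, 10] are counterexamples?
Over all integers in [-10, 10], LHS − RHS is smallest at x = 0, where it equals 3:
x = 0: LHS = |-0 - 3| = |-3| = 3; 3 ≥ 0 — holds
At the ends of the range:
x = -10: LHS = |-(-10) - 3| = |7| = 7; 7 ≥ -10 — holds
x = 10: LHS = |-10 - 3| = |-13| = 13; 13 ≥ 10 — holds
Hence LHS − RHS is never negative, i.e. LHS ≥ RHS throughout, so the relation holds for every integer in [-10, 10].

No counterexample appears in that range.

Answer: 0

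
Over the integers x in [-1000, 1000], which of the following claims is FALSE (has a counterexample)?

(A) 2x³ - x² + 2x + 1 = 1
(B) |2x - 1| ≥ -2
(A) x = 1: LHS = 2·1³ - 1² + 2·1 + 1 = 4; 4 = 1 — FAILS

(B) An absolute value is never negative, so the left side is ≥ 0 for every x, while the right side is -2. Tightest case in [-1000, 1000] is x = 0:
x = 0: LHS = |2·0 - 1| = |-1| = 1; 1 ≥ -2 — holds
Hence LHS − RHS is never negative, i.e. LHS ≥ RHS throughout, so the relation holds for every integer in [-1000, 1000].

Only (A) has a counterexample.

Answer: A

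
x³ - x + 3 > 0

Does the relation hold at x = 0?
x = 0: LHS = 0³ - 0 + 3 = 3; 3 > 0 — holds

The relation is satisfied at x = 0.

Answer: Yes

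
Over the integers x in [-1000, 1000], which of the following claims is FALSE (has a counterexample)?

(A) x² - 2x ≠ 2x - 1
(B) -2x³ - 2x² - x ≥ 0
(A) Track d = LHS − RHS over the integers in [-1000, 1000]. Equality would need d = 0, but d changes sign only between consecutive integers, jumping over 0:
x = 0: LHS = 0² - 2·0 = 0, RHS = 2·0 - 1 = -1; 0 ≠ -1 — holds  (d = 1)
x = 1: LHS = 1² - 2·1 = -1, RHS = 2·1 - 1 = 1; -1 ≠ 1 — holds  (d = -2)
x = 3: LHS = 3² - 2·3 = 3, RHS = 2·3 - 1 = 5; 3 ≠ 5 — holds  (d = -2)
x = 4: LHS = 4² - 2·4 = 8, RHS = 2·4 - 1 = 7; 8 ≠ 7 — holds  (d = 1)
Away from these crossings d keeps a constant sign, and checking every integer in [-1000, 1000] confirms d ≠ 0 throughout. Hence the two sides are never equal, so the relation holds for every integer in [-1000, 1000].

(B) x = 1: LHS = -2·1³ - 2·1² - 1 = -5; -5 ≥ 0 — FAILS

Only (B) has a counterexample.

Answer: B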